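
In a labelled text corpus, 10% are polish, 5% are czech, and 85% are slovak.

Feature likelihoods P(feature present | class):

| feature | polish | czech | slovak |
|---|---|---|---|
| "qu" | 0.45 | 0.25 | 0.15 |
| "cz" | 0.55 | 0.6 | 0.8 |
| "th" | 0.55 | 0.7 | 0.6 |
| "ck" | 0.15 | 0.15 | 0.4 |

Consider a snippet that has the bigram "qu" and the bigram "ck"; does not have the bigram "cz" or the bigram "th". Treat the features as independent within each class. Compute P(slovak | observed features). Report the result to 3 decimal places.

polish: 0.1 × 0.45 × (1−0.55) × (1−0.55) × 0.15 = 0.001366875
czech: 0.05 × 0.25 × (1−0.6) × (1−0.7) × 0.15 = 0.000225
slovak: 0.85 × 0.15 × (1−0.8) × (1−0.6) × 0.4 = 0.00408
P(slovak | x) = 0.00408 / 0.005671875 ≈ 0.719

0.719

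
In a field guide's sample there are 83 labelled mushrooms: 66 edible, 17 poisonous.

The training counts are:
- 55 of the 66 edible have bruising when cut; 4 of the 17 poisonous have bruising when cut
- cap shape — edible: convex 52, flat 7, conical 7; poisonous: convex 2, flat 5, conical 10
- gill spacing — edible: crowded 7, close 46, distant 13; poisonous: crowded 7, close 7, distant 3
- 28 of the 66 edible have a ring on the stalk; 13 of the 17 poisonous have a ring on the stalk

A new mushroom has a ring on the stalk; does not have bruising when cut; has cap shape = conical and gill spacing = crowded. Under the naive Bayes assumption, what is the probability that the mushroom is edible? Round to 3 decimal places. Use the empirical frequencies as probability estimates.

edible: (66/83) × (11/66) × (7/66) × (7/66) × (28/66) ≈ 0.000632466
poisonous: (17/83) × (13/17) × (10/17) × (7/17) × (13/17) ≈ 0.0290108
P(edible | x) = 0.000632466 / 0.029643266 ≈ 0.021

0.021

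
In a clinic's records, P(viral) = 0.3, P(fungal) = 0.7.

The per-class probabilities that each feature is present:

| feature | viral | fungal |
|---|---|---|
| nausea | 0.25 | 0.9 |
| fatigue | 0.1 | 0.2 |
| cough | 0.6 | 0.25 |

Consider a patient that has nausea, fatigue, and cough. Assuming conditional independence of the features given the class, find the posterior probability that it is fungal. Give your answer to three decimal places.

0.875

viral: 0.3 × 0.25 × 0.1 × 0.6 = 0.0045
fungal: 0.7 × 0.9 × 0.2 × 0.25 = 0.0315
P(fungal | x) = 0.0315 / 0.036 ≈ 0.875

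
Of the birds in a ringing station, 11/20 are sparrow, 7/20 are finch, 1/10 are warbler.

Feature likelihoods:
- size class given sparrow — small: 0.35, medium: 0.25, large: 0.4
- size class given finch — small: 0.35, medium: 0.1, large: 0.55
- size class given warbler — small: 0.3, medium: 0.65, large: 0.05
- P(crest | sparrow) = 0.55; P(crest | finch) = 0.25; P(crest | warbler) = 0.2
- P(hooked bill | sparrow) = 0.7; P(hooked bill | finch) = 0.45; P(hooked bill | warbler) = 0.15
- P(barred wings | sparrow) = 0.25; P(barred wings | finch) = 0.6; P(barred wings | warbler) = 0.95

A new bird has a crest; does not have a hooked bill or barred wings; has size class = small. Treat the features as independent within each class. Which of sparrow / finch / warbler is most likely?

sparrow

sparrow: 0.55 × 0.35 × 0.55 × (1−0.7) × (1−0.25) = 0.023821875
finch: 0.35 × 0.35 × 0.25 × (1−0.45) × (1−0.6) = 0.0067375
warbler: 0.1 × 0.3 × 0.2 × (1−0.15) × (1−0.95) = 0.000255
Highest score → sparrow.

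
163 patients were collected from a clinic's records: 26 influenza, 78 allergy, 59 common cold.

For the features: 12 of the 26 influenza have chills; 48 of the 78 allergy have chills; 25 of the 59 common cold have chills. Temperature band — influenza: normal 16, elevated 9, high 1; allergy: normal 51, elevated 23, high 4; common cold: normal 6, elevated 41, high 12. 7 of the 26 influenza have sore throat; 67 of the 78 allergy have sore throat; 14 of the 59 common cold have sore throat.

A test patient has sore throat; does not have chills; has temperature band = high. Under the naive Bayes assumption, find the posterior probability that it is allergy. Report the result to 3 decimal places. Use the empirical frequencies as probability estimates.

influenza: (26/163) × (14/26) × (1/26) × (7/26) ≈ 0.000889389
allergy: (78/163) × (30/78) × (4/78) × (67/78) ≈ 0.00810736
common cold: (59/163) × (34/59) × (12/59) × (14/59) ≈ 0.0100669
P(allergy | x) = 0.00810736 / 0.019063649 ≈ 0.425

0.425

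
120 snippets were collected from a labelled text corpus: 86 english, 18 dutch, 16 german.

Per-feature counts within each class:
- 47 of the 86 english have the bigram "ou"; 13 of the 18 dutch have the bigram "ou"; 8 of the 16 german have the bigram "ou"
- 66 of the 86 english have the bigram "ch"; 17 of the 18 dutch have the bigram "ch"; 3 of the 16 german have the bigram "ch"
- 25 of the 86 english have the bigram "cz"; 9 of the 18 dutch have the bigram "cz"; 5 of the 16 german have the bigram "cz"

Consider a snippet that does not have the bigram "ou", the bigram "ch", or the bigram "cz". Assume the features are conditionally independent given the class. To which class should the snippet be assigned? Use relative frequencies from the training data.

english: (86/120) × (39/86) × (20/86) × (61/86) ≈ 0.0536101
dutch: (18/120) × (5/18) × (1/18) × (9/18) ≈ 0.00115741
german: (16/120) × (8/16) × (13/16) × (11/16) ≈ 0.0372396
Highest score → english.

english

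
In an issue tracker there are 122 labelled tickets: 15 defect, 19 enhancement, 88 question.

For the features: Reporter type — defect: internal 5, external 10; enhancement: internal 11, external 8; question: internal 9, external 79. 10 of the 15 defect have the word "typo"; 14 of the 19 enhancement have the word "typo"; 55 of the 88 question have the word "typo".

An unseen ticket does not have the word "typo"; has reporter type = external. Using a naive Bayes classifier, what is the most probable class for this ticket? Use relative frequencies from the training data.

question

defect: (15/122) × (10/15) × (5/15) ≈ 0.0273224
enhancement: (19/122) × (8/19) × (5/19) ≈ 0.0172563
question: (88/122) × (79/88) × (33/88) ≈ 0.242828
Highest score → question.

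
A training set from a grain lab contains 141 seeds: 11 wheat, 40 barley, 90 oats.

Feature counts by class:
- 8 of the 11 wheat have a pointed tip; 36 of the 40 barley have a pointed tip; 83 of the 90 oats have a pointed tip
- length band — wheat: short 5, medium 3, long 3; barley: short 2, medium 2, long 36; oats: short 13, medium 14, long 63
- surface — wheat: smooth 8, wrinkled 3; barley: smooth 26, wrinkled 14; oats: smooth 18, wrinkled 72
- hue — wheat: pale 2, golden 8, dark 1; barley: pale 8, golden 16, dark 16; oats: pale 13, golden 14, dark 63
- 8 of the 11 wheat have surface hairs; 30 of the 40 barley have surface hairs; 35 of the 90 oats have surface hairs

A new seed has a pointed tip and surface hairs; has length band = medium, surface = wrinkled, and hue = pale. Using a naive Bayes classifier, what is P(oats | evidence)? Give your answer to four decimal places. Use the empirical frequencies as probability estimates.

0.7701

wheat: (11/141) × (8/11) × (3/11) × (3/11) × (2/11) × (8/11) ≈ 0.000558037
barley: (40/141) × (36/40) × (2/40) × (14/40) × (8/40) × (30/40) ≈ 0.000670213
oats: (90/141) × (83/90) × (14/90) × (72/90) × (13/90) × (35/90) ≈ 0.00411492
P(oats | x) = 0.00411492 / 0.00534317 ≈ 0.7701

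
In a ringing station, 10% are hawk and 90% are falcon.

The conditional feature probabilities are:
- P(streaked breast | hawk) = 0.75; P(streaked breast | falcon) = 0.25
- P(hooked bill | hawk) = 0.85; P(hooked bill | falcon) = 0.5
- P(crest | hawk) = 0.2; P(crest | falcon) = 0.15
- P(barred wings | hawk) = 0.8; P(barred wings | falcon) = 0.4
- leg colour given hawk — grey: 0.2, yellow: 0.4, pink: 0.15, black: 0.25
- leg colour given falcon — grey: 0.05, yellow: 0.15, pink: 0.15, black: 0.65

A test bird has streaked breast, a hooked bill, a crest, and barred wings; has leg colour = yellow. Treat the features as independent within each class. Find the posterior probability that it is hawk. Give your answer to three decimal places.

0.801

hawk: 0.1 × 0.75 × 0.85 × 0.2 × 0.8 × 0.4 = 0.00408
falcon: 0.9 × 0.25 × 0.5 × 0.15 × 0.4 × 0.15 = 0.0010125
P(hawk | x) = 0.00408 / 0.0050925 ≈ 0.801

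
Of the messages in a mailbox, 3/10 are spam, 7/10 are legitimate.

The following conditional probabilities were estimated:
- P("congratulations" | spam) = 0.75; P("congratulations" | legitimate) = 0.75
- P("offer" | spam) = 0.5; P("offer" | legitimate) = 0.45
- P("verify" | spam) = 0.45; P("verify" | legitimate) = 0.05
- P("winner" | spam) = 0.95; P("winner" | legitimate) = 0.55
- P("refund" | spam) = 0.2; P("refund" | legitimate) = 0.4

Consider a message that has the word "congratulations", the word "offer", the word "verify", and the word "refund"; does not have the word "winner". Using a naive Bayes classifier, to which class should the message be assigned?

legitimate

spam: 0.3 × 0.75 × 0.5 × 0.45 × (1−0.95) × 0.2 = 0.00050625
legitimate: 0.7 × 0.75 × 0.45 × 0.05 × (1−0.55) × 0.4 = 0.00212625
Highest score → legitimate.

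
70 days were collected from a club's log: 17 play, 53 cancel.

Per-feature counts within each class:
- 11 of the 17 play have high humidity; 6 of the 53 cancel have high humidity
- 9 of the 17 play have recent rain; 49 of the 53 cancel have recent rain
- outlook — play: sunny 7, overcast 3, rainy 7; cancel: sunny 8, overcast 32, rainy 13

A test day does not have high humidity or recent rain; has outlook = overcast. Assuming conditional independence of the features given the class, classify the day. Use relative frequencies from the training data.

cancel

play: (17/70) × (6/17) × (8/17) × (3/17) ≈ 0.00711814
cancel: (53/70) × (47/53) × (4/53) × (32/53) ≈ 0.0305955
Highest score → cancel.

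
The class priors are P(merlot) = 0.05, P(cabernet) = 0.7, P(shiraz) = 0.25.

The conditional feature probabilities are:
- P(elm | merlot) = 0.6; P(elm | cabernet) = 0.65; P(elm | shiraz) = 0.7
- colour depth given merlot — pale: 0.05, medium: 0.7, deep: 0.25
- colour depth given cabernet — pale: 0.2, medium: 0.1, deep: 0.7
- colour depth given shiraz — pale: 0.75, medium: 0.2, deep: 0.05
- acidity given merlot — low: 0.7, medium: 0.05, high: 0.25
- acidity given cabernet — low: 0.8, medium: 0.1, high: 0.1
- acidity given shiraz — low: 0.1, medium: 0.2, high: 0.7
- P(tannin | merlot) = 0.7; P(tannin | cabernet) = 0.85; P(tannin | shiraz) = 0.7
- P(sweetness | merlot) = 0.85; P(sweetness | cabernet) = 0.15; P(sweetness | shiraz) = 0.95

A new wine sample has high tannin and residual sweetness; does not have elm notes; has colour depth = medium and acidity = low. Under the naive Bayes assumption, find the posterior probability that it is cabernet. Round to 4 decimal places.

merlot: 0.05 × (1−0.6) × 0.7 × 0.7 × 0.7 × 0.85 = 0.005831
cabernet: 0.7 × (1−0.65) × 0.1 × 0.8 × 0.85 × 0.15 = 0.002499
shiraz: 0.25 × (1−0.7) × 0.2 × 0.1 × 0.7 × 0.95 = 0.0009975
P(cabernet | x) = 0.002499 / 0.0093275 ≈ 0.2679

0.2679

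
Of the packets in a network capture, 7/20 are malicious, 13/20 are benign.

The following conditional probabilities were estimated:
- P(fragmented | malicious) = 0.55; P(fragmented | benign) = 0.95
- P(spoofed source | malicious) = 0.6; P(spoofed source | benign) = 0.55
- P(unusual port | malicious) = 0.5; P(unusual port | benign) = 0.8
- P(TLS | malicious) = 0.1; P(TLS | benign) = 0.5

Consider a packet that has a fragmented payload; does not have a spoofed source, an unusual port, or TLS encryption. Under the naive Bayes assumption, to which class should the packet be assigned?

malicious: 0.35 × 0.55 × (1−0.6) × (1−0.5) × (1−0.1) = 0.03465
benign: 0.65 × 0.95 × (1−0.55) × (1−0.8) × (1−0.5) = 0.0277875
Highest score → malicious.

malicious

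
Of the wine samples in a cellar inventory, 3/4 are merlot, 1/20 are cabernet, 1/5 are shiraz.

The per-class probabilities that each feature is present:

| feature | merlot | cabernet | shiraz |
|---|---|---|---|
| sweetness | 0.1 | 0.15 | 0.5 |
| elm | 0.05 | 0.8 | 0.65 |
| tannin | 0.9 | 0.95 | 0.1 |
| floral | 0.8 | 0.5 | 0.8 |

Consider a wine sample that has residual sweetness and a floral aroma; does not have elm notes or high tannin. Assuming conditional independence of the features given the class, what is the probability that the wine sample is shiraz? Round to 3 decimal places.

merlot: 0.75 × 0.1 × (1−0.05) × (1−0.9) × 0.8 = 0.0057
cabernet: 0.05 × 0.15 × (1−0.8) × (1−0.95) × 0.5 = 0.0000375
shiraz: 0.2 × 0.5 × (1−0.65) × (1−0.1) × 0.8 = 0.0252
P(shiraz | x) = 0.0252 / 0.0309375 ≈ 0.815

0.815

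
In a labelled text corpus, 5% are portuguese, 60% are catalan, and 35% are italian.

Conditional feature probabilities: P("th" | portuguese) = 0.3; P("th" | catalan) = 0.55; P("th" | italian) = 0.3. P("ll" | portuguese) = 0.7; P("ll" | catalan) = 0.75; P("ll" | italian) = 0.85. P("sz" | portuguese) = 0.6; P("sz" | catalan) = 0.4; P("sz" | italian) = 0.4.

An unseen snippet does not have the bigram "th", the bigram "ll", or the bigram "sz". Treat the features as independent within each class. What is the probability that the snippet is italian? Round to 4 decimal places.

portuguese: 0.05 × (1−0.3) × (1−0.7) × (1−0.6) = 0.0042
catalan: 0.6 × (1−0.55) × (1−0.75) × (1−0.4) = 0.0405
italian: 0.35 × (1−0.3) × (1−0.85) × (1−0.4) = 0.02205
P(italian | x) = 0.02205 / 0.06675 ≈ 0.3303

0.3303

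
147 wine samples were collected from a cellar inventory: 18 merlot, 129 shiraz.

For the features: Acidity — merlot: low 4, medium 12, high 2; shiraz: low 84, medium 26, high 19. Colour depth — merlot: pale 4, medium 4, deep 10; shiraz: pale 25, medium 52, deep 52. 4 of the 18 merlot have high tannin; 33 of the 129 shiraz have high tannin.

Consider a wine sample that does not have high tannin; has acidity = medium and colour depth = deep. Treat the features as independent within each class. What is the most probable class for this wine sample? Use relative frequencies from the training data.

shiraz

merlot: (18/147) × (12/18) × (10/18) × (14/18) ≈ 0.0352734
shiraz: (129/147) × (26/129) × (52/129) × (96/129) ≈ 0.053058
Highest score → shiraz.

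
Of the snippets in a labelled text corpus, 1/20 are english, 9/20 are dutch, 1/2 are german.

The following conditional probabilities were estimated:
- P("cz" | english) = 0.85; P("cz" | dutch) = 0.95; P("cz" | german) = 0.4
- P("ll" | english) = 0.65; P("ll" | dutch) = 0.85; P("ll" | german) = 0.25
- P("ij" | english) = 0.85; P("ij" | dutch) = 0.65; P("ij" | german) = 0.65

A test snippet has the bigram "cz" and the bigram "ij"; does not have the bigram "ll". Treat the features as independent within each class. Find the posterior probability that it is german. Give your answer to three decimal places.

english: 0.05 × 0.85 × (1−0.65) × 0.85 = 0.01264375
dutch: 0.45 × 0.95 × (1−0.85) × 0.65 = 0.04168125
german: 0.5 × 0.4 × (1−0.25) × 0.65 = 0.0975
P(german | x) = 0.0975 / 0.151825 ≈ 0.642

0.642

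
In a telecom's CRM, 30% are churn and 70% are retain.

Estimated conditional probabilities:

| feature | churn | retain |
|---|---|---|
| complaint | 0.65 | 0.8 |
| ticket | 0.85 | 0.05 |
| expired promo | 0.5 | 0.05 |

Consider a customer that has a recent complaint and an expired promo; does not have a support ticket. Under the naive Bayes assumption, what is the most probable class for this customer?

retain

churn: 0.3 × 0.65 × (1−0.85) × 0.5 = 0.014625
retain: 0.7 × 0.8 × (1−0.05) × 0.05 = 0.0266
Highest score → retain.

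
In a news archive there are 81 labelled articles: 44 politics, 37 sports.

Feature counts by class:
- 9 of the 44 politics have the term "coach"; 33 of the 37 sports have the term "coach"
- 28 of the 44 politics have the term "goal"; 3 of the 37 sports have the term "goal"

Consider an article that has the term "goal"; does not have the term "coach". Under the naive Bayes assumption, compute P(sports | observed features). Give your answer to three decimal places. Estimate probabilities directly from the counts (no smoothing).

0.014

politics: (44/81) × (35/44) × (28/44) ≈ 0.274972
sports: (37/81) × (4/37) × (3/37) ≈ 0.004004
P(sports | x) = 0.004004 / 0.278976 ≈ 0.014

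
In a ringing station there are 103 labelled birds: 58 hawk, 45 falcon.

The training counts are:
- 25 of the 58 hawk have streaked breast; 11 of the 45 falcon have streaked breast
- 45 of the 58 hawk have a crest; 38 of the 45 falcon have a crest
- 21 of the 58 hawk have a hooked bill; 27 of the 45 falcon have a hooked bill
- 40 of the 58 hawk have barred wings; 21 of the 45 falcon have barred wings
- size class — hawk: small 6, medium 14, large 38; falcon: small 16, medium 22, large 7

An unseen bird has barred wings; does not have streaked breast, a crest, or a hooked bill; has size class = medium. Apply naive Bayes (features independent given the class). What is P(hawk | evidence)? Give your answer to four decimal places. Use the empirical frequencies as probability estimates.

0.6194

hawk: (58/103) × (33/58) × (13/58) × (37/58) × (40/58) × (14/58) ≈ 0.00762602
falcon: (45/103) × (34/45) × (7/45) × (18/45) × (21/45) × (22/45) ≈ 0.00468602
P(hawk | x) = 0.00762602 / 0.01231204 ≈ 0.6194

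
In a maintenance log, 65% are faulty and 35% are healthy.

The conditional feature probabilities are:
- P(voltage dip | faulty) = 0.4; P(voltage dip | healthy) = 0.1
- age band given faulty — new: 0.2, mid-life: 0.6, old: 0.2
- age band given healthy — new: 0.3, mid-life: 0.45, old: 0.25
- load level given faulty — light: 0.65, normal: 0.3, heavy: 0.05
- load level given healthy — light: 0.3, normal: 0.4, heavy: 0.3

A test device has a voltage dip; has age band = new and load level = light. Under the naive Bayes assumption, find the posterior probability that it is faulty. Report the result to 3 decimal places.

0.915

faulty: 0.65 × 0.4 × 0.2 × 0.65 = 0.0338
healthy: 0.35 × 0.1 × 0.3 × 0.3 = 0.00315
P(faulty | x) = 0.0338 / 0.03695 ≈ 0.915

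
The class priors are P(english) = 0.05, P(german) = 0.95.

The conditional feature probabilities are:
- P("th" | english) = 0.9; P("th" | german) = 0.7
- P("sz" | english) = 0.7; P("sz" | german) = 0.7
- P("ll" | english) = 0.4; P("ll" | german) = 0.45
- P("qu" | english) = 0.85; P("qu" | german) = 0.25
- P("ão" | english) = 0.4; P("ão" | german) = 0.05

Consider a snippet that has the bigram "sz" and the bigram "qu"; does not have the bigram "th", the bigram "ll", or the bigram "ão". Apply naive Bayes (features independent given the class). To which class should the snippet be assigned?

english: 0.05 × (1−0.9) × 0.7 × (1−0.4) × 0.85 × (1−0.4) = 0.001071
german: 0.95 × (1−0.7) × 0.7 × (1−0.45) × 0.25 × (1−0.05) = 0.0260596875
Highest score → german.

german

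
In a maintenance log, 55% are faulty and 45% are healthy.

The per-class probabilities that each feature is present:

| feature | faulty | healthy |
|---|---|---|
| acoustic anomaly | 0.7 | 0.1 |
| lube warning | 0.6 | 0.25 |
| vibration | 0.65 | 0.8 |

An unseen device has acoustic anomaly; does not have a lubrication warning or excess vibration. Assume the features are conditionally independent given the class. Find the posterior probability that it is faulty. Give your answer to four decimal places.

0.8887

faulty: 0.55 × 0.7 × (1−0.6) × (1−0.65) = 0.0539
healthy: 0.45 × 0.1 × (1−0.25) × (1−0.8) = 0.00675
P(faulty | x) = 0.0539 / 0.06065 ≈ 0.8887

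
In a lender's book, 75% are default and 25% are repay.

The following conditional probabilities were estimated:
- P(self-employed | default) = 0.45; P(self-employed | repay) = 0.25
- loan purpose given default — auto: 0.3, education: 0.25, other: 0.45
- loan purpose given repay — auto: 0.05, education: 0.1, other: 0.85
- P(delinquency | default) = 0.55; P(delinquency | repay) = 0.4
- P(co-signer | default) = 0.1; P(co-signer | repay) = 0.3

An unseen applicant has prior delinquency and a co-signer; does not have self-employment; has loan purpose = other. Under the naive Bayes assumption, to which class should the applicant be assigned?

default: 0.75 × (1−0.45) × 0.45 × 0.55 × 0.1 = 0.010209375
repay: 0.25 × (1−0.25) × 0.85 × 0.4 × 0.3 = 0.019125
Highest score → repay.

repay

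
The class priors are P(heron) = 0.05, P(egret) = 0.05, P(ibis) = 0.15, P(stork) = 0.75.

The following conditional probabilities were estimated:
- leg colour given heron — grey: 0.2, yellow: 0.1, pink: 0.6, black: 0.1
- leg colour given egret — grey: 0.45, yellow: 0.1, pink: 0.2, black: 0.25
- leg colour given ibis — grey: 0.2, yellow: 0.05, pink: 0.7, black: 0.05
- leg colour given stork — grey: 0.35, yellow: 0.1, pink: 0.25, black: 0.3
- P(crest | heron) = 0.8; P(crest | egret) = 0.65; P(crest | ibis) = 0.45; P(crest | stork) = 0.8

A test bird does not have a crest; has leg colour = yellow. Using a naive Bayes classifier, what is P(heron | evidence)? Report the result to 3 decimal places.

0.046

heron: 0.05 × 0.1 × (1−0.8) = 0.001
egret: 0.05 × 0.1 × (1−0.65) = 0.00175
ibis: 0.15 × 0.05 × (1−0.45) = 0.004125
stork: 0.75 × 0.1 × (1−0.8) = 0.015
P(heron | x) = 0.001 / 0.021875 ≈ 0.046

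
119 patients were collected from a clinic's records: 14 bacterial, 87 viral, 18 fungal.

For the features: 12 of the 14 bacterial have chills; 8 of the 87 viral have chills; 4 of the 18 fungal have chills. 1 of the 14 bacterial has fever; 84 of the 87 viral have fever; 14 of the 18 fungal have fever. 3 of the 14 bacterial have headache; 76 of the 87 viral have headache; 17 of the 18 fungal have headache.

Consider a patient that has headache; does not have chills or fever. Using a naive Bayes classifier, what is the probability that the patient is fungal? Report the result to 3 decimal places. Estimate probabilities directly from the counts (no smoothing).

0.514

bacterial: (14/119) × (2/14) × (13/14) × (3/14) ≈ 0.00334419
viral: (87/119) × (79/87) × (3/87) × (76/87) ≈ 0.0199975
fungal: (18/119) × (14/18) × (4/18) × (17/18) ≈ 0.0246914
P(fungal | x) = 0.0246914 / 0.04803309 ≈ 0.514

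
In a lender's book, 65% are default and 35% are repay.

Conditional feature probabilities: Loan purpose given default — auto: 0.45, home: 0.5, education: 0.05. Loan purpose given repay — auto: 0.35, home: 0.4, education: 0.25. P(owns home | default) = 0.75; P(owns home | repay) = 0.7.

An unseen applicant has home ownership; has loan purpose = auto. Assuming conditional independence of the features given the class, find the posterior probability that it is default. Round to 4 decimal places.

0.7190

default: 0.65 × 0.45 × 0.75 = 0.219375
repay: 0.35 × 0.35 × 0.7 = 0.08575
P(default | x) = 0.219375 / 0.305125 ≈ 0.7190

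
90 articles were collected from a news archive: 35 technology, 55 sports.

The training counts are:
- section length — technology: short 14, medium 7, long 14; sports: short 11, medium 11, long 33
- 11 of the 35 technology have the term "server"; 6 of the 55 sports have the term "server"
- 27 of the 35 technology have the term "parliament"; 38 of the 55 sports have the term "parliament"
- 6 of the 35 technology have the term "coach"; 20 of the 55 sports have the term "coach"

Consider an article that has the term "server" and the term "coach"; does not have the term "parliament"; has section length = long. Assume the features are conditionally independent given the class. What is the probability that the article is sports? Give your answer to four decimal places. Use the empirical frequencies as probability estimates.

technology: (35/90) × (14/35) × (11/35) × (8/35) × (6/35) ≈ 0.00191565
sports: (55/90) × (33/55) × (6/55) × (17/55) × (20/55) ≈ 0.00449587
P(sports | x) = 0.00449587 / 0.00641152 ≈ 0.7012

0.7012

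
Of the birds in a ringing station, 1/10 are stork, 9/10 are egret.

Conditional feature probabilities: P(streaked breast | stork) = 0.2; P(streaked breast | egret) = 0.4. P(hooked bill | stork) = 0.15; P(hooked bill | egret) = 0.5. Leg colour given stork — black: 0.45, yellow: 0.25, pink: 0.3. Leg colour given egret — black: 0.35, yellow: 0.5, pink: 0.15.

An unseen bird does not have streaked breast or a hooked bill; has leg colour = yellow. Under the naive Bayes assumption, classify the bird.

egret

stork: 0.1 × (1−0.2) × (1−0.15) × 0.25 = 0.017
egret: 0.9 × (1−0.4) × (1−0.5) × 0.5 = 0.135
Highest score → egret.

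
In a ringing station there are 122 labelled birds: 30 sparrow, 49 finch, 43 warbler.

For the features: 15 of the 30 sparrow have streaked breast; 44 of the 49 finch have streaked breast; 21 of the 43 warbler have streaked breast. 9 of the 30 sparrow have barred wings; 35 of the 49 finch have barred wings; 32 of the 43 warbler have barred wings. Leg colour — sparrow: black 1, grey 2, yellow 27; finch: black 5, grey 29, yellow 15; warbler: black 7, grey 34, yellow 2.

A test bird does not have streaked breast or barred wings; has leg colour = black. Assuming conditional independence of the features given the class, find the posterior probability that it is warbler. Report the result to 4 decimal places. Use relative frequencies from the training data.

0.6489

sparrow: (30/122) × (15/30) × (21/30) × (1/30) ≈ 0.00286885
finch: (49/122) × (5/49) × (14/49) × (5/49) ≈ 0.00119486
warbler: (43/122) × (22/43) × (11/43) × (7/43) ≈ 0.0075096
P(warbler | x) = 0.0075096 / 0.01157331 ≈ 0.6489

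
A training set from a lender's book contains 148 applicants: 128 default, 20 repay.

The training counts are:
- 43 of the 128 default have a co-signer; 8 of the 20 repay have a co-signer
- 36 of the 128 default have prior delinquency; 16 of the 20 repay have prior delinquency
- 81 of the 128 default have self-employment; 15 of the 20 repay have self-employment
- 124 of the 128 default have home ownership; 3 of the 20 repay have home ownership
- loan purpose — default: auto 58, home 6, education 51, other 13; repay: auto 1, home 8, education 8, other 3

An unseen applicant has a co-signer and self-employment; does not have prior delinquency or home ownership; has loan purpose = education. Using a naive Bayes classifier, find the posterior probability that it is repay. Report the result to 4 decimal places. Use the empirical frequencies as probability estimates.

0.6262

default: (128/148) × (43/128) × (92/128) × (81/128) × (4/128) × (51/128) ≈ 0.00164539
repay: (20/148) × (8/20) × (4/20) × (15/20) × (17/20) × (8/20) ≈ 0.00275676
P(repay | x) = 0.00275676 / 0.00440215 ≈ 0.6262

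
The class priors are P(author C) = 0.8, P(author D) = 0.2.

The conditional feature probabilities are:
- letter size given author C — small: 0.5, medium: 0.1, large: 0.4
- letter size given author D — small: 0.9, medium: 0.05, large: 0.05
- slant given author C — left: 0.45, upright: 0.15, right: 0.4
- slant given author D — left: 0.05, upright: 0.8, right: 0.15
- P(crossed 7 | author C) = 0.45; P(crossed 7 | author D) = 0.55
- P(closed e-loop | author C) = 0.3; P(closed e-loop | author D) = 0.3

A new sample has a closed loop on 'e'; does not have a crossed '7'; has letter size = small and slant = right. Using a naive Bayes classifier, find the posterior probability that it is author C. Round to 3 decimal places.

0.879

author C: 0.8 × 0.5 × 0.4 × (1−0.45) × 0.3 = 0.0264
author D: 0.2 × 0.9 × 0.15 × (1−0.55) × 0.3 = 0.003645
P(author C | x) = 0.0264 / 0.030045 ≈ 0.879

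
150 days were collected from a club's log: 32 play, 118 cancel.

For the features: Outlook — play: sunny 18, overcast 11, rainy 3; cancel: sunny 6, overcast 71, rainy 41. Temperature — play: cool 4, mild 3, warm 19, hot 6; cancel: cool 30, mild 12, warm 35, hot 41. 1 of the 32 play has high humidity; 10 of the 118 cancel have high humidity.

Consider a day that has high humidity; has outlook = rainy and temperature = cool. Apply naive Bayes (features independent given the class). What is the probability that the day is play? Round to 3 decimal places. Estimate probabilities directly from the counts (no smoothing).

0.013

play: (32/150) × (3/32) × (4/32) × (1/32) = 0.000078125
cancel: (118/150) × (41/118) × (30/118) × (10/118) ≈ 0.00588911
P(play | x) = 0.000078125 / 0.005967235 ≈ 0.013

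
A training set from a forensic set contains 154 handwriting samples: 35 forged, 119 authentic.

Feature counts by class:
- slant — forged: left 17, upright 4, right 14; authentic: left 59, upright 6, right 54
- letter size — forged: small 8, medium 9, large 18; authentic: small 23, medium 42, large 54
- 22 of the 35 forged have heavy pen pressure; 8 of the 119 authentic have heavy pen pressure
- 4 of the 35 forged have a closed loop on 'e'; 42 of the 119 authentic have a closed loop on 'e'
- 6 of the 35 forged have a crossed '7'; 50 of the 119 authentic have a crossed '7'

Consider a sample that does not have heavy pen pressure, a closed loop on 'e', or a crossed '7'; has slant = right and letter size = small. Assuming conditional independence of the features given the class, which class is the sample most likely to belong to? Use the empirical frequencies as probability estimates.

authentic

forged: (35/154) × (14/35) × (8/35) × (13/35) × (31/35) × (29/35) ≈ 0.00566406
authentic: (119/154) × (54/119) × (23/119) × (111/119) × (77/119) × (69/119) ≈ 0.0237179
Highest score → authentic.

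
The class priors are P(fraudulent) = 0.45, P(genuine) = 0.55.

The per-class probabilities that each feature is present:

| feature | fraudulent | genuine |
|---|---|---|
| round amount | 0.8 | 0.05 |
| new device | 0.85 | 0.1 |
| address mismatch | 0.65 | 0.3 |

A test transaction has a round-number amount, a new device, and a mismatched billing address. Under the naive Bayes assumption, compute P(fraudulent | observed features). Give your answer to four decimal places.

0.9959

fraudulent: 0.45 × 0.8 × 0.85 × 0.65 = 0.1989
genuine: 0.55 × 0.05 × 0.1 × 0.3 = 0.000825
P(fraudulent | x) = 0.1989 / 0.199725 ≈ 0.9959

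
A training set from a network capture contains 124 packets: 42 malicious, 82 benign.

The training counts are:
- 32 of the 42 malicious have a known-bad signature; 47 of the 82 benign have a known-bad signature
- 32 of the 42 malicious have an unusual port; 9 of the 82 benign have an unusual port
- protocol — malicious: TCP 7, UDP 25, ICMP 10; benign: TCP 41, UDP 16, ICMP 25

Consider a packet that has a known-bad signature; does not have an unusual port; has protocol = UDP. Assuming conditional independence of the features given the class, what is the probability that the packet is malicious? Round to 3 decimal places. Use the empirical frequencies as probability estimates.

0.357

malicious: (42/124) × (32/42) × (10/42) × (25/42) ≈ 0.0365738
benign: (82/124) × (47/82) × (73/82) × (16/82) ≈ 0.0658402
P(malicious | x) = 0.0365738 / 0.102414 ≈ 0.357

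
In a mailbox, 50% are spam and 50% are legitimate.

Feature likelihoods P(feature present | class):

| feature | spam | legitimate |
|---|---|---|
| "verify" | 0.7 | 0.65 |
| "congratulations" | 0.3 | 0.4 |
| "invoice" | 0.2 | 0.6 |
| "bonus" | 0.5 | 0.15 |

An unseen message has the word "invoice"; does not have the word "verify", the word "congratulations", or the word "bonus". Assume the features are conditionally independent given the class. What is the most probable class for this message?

legitimate

spam: 0.5 × (1−0.7) × (1−0.3) × 0.2 × (1−0.5) = 0.0105
legitimate: 0.5 × (1−0.65) × (1−0.4) × 0.6 × (1−0.15) = 0.05355
Highest score → legitimate.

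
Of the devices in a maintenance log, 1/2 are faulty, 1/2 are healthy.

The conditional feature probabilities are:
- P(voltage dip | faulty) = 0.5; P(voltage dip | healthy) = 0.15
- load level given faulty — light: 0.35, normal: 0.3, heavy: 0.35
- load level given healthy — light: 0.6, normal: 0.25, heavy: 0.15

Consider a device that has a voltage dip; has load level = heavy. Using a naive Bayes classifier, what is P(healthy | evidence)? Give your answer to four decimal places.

faulty: 0.5 × 0.5 × 0.35 = 0.0875
healthy: 0.5 × 0.15 × 0.15 = 0.01125
P(healthy | x) = 0.01125 / 0.09875 ≈ 0.1139

0.1139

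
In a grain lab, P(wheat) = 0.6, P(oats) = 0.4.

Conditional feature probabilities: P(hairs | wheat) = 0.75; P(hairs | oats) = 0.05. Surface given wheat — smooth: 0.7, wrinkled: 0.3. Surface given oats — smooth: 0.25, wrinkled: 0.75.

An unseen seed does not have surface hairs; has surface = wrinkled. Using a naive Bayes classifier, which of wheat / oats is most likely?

wheat: 0.6 × (1−0.75) × 0.3 = 0.045
oats: 0.4 × (1−0.05) × 0.75 = 0.285
Highest score → oats.

oats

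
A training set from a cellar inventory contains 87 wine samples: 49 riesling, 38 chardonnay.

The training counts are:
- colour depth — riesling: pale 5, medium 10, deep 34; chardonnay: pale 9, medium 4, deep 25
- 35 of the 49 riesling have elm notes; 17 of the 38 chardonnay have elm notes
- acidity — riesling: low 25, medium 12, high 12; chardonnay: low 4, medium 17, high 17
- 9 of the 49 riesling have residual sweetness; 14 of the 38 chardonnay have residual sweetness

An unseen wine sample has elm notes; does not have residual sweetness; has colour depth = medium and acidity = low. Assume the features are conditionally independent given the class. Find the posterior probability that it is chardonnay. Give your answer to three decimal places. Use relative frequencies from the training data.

0.038

riesling: (49/87) × (10/49) × (35/49) × (25/49) × (40/49) ≈ 0.0341948
chardonnay: (38/87) × (4/38) × (17/38) × (4/38) × (24/38) ≈ 0.00136745
P(chardonnay | x) = 0.00136745 / 0.03556225 ≈ 0.038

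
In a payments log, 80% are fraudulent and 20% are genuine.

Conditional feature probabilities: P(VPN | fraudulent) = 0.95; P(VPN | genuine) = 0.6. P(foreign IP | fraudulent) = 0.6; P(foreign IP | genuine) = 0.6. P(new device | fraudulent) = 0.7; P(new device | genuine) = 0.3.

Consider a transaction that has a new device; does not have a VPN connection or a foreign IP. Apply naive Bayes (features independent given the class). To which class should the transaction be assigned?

fraudulent

fraudulent: 0.8 × (1−0.95) × (1−0.6) × 0.7 = 0.0112
genuine: 0.2 × (1−0.6) × (1−0.6) × 0.3 = 0.0096
Highest score → fraudulent.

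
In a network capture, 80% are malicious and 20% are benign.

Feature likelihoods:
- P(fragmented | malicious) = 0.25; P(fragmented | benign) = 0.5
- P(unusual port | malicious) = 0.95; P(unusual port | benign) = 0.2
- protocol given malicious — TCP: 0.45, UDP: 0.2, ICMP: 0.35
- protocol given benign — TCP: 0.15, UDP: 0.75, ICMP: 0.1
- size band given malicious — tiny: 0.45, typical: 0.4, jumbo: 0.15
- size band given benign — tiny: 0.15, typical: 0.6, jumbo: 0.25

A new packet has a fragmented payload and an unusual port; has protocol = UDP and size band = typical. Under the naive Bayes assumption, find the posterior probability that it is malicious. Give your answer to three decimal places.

malicious: 0.8 × 0.25 × 0.95 × 0.2 × 0.4 = 0.0152
benign: 0.2 × 0.5 × 0.2 × 0.75 × 0.6 = 0.009
P(malicious | x) = 0.0152 / 0.0242 ≈ 0.628

0.628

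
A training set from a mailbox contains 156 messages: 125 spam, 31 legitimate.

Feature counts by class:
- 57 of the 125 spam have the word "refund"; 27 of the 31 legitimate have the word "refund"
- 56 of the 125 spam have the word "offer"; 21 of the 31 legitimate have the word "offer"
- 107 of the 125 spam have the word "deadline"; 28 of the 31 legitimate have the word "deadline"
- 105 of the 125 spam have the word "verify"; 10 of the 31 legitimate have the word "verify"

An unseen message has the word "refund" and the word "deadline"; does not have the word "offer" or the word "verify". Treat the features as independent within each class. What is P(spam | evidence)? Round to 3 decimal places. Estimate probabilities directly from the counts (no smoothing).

0.447

spam: (125/156) × (57/125) × (69/125) × (107/125) × (20/125) ≈ 0.0276238
legitimate: (31/156) × (27/31) × (10/31) × (28/31) × (21/31) ≈ 0.0341611
P(spam | x) = 0.0276238 / 0.0617849 ≈ 0.447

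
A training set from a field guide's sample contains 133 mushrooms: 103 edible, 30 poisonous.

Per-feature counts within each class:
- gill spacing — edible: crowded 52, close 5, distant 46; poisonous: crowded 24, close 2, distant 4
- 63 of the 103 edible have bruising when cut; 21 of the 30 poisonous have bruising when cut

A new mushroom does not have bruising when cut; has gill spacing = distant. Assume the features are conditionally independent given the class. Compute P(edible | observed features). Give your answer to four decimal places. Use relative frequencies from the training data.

edible: (103/133) × (46/103) × (40/103) ≈ 0.134316
poisonous: (30/133) × (4/30) × (9/30) ≈ 0.00902256
P(edible | x) = 0.134316 / 0.14333856 ≈ 0.9371

0.9371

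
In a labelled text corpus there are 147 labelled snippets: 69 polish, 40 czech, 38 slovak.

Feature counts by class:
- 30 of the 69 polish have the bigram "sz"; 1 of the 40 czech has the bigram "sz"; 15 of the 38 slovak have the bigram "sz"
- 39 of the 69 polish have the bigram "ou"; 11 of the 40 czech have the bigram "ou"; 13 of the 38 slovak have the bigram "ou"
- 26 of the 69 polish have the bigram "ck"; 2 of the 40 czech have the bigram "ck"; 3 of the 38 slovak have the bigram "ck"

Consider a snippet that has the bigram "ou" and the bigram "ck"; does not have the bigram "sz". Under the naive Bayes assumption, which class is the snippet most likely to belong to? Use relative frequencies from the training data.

polish: (69/147) × (39/69) × (39/69) × (26/69) ≈ 0.056505
czech: (40/147) × (39/40) × (11/40) × (2/40) ≈ 0.00364796
slovak: (38/147) × (23/38) × (13/38) × (3/38) ≈ 0.00422579
Highest score → polish.

polish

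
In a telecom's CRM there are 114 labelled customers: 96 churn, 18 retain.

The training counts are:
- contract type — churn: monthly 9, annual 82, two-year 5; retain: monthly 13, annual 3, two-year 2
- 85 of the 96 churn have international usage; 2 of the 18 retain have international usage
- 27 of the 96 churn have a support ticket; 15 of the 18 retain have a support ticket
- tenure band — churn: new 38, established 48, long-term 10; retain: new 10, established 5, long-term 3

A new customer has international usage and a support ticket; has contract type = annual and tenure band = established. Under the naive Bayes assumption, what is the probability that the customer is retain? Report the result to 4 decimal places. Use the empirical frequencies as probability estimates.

0.0075

churn: (96/114) × (82/96) × (85/96) × (27/96) × (48/96) ≈ 0.0895611
retain: (18/114) × (3/18) × (2/18) × (15/18) × (5/18) ≈ 0.000676846
P(retain | x) = 0.000676846 / 0.090237946 ≈ 0.0075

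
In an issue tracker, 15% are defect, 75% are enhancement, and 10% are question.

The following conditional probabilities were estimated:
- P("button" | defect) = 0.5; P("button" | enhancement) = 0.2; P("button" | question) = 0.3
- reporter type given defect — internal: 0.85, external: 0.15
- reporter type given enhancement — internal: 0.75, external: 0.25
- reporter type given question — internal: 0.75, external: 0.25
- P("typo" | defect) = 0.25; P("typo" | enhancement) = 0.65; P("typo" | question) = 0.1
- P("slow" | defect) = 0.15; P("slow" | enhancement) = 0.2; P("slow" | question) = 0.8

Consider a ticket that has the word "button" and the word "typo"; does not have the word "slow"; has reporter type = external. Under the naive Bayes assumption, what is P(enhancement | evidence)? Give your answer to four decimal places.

0.8847

defect: 0.15 × 0.5 × 0.15 × 0.25 × (1−0.15) = 0.002390625
enhancement: 0.75 × 0.2 × 0.25 × 0.65 × (1−0.2) = 0.0195
question: 0.1 × 0.3 × 0.25 × 0.1 × (1−0.8) = 0.00015
P(enhancement | x) = 0.0195 / 0.022040625 ≈ 0.8847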